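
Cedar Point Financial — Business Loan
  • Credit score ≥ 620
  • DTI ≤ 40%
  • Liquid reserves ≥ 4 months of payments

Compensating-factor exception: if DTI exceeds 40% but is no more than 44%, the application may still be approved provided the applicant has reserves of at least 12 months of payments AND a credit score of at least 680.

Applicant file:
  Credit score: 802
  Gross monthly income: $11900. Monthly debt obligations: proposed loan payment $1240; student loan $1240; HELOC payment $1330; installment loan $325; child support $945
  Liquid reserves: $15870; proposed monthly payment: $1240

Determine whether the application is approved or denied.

Credit score 802 ≥ 620 (meets base)
Total debts = (1,240 + 1,240 + 1,330 + 325 + 945) = 5,080. DTI: 5,080 ÷ 11,900 = 42.7%, over the 40% base limit.
Reserves: 15,870 ÷ 1,240 = 12.8 months (meets 4-month minimum)
42.7% falls in the override range (40%–44%), so the compensating-factor test applies.
Override check — reserves: 12.8 mo (ok); score: 802 (ok).
Both override conditions satisfied; DTI exception granted.

Approved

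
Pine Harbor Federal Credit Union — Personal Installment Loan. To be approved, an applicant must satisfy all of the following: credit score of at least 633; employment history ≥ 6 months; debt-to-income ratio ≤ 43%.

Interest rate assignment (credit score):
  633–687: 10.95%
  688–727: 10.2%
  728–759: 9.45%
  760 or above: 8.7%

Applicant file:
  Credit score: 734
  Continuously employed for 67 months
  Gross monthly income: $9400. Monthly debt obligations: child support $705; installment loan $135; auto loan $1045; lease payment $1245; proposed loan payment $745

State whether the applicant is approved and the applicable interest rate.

Approved at 9.45%

Credit score 734 ≥ 633 (meets minimum)
Employment 67 ≥ 6 months
Total monthly debts = (705 + 135 + 1,045 + 1,245 + 745) = 3,875. DTI: 3,875 ÷ 9,400 = 41.2%, within the 43% cap
All requirements met. Score 734 falls in the 728–759 tier → 9.45%.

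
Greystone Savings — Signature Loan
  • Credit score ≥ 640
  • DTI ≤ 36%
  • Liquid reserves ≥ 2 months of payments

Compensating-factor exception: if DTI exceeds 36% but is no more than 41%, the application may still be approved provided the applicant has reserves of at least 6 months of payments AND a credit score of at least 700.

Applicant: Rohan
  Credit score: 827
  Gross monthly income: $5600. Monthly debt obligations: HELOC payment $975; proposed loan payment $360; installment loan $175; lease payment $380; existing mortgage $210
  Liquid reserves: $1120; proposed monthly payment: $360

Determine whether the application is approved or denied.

Credit score 827 ≥ 640 (meets base)
Total debts = (975 + 360 + 175 + 380 + 210) = 2,100. DTI = 2,100/5,600 = 37.5% > 36% — standard DTI limit exceeded.
Reserves: 1,120 ÷ 360 = 3.1 months (meets 2-month minimum)
37.5% falls in the override range (36%–41%), so the compensating-factor test applies.
Override check — reserves: 3.1 mo (short of 6); score: 827 (ok).
Compensating-factor requirement not fully met.

Denied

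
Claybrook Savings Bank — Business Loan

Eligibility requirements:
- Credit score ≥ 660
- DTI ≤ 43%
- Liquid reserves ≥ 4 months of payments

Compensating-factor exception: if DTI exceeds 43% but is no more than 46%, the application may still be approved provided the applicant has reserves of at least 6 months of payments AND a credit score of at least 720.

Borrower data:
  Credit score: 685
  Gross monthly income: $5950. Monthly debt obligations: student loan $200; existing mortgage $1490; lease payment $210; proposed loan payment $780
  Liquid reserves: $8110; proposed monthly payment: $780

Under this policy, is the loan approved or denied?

Credit score 685 ≥ 660 (meets base)
Total debts = (200 + 1,490 + 210 + 780) = 2,680. DTI: 2,680 ÷ 5,950 = 45%, over the 43% base limit.
Reserves = 8,110/780 = 10.4 months ≥ 4
45% falls in the override range (43%–46%), so the compensating-factor test applies.
Reserves 10.4 ≥ 6 months; credit score 685 < 720.
Compensating-factor requirement not fully met.

Denied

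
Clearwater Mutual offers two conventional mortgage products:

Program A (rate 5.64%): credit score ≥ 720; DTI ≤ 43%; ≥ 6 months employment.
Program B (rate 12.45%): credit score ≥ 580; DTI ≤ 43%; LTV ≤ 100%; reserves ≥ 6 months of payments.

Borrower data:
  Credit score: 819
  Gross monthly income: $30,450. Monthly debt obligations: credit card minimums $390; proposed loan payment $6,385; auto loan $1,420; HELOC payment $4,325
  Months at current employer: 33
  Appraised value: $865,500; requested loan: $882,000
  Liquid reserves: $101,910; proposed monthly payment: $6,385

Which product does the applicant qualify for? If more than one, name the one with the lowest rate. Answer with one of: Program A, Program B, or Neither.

Total debts = (390 + 6,385 + 1,420 + 4,325) = 12,520; DTI = 12,520/30,450 = 41.1%.
LTV = 882,000/865,500 = 101.9%.
Reserves = 101,910/6,385 = 16.0 months.
Program A: score 819 ≥ 720; DTI 41.1% ≤ 43%; employment 33 ≥ 6 mo → qualifies.
Program B: score 819 ≥ 580; DTI 41.1% ≤ 43%; LTV 101.9% > 100%; reserves 16.0 ≥ 6 mo → does not qualify.

Program A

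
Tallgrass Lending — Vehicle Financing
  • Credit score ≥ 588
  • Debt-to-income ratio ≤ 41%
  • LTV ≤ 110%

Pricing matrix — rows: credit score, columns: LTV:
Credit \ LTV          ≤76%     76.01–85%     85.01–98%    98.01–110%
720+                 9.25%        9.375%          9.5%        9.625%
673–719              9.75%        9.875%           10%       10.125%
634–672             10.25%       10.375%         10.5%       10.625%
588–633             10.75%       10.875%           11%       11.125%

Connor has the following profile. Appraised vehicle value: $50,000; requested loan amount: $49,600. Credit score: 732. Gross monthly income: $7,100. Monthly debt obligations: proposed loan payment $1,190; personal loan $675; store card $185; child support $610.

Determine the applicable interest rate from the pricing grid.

Credit score 732 ≥ 588; Total monthly debts = (1,190 + 675 + 185 + 610) = 2,660. Debt-to-income = 2,660/7,100 = 37.5% — meets 41% limit
LTV = 49,600/50,000 = 99.2% ≤ 110%
Credit 732 → row 720+; LTV 99.2% → column 98.01–110%. Grid cell → 9.625%.

9.625%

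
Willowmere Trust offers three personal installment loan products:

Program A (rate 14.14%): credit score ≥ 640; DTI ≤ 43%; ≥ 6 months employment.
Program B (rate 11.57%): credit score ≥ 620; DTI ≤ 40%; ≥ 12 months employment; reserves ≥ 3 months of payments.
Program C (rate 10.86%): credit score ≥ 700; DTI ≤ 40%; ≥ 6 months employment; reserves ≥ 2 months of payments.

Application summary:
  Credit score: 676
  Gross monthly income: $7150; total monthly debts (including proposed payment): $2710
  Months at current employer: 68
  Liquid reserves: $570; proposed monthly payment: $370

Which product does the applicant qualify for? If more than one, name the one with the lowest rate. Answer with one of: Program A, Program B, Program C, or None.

Program A

DTI = 2,710/7,150 = 37.9%.
Reserves = 570/370 = 1.5 months.
Program A: score 676 ≥ 640; DTI 37.9% ≤ 43%; employment 68 ≥ 6 mo → qualifies.
Program B: score 676 ≥ 620; DTI 37.9% ≤ 40%; employment 68 ≥ 12 mo; reserves 1.5 < 3 mo → does not qualify.
Program C: score 676 < 700; DTI 37.9% ≤ 40%; employment 68 ≥ 6 mo; reserves 1.5 < 2 mo → does not qualify.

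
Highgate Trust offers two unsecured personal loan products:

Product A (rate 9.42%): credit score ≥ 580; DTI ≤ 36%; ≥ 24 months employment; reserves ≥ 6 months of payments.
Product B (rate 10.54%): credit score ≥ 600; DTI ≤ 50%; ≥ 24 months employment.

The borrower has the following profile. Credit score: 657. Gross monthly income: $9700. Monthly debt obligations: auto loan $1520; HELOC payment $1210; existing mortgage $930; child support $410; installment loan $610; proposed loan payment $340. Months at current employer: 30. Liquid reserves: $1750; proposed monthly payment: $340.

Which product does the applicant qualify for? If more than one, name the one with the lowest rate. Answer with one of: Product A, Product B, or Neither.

Neither

Total debts = (1,520 + 1,210 + 930 + 410 + 610 + 340) = 5,020; DTI = 5,020/9,700 = 51.8%.
Reserves = 1,750/340 = 5.1 months.
Product A: score 657 ≥ 580; DTI 51.8% > 36%; employment 30 ≥ 24 mo; reserves 5.1 < 6 mo → does not qualify.
Product B: score 657 ≥ 600; DTI 51.8% > 50%; employment 30 ≥ 24 mo → does not qualify.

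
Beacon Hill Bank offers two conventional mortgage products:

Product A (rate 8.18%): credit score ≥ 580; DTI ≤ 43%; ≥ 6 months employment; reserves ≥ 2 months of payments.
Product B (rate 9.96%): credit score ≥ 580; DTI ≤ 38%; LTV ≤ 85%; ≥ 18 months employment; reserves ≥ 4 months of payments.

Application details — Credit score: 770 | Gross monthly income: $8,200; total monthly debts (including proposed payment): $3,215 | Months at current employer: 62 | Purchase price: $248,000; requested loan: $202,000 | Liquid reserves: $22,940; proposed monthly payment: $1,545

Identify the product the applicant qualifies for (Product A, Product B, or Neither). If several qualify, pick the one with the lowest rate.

Product A

DTI = 3,215/8,200 = 39.2%.
LTV = 202,000/248,000 = 81.5%.
Reserves = 22,940/1,545 = 14.8 months.
Product A: score 770 ≥ 580; DTI 39.2% ≤ 43%; employment 62 ≥ 6 mo; reserves 14.8 ≥ 2 mo → qualifies.
Product B: score 770 ≥ 580; DTI 39.2% > 38%; LTV 81.5% ≤ 85%; employment 62 ≥ 18 mo; reserves 14.8 ≥ 4 mo → does not qualify.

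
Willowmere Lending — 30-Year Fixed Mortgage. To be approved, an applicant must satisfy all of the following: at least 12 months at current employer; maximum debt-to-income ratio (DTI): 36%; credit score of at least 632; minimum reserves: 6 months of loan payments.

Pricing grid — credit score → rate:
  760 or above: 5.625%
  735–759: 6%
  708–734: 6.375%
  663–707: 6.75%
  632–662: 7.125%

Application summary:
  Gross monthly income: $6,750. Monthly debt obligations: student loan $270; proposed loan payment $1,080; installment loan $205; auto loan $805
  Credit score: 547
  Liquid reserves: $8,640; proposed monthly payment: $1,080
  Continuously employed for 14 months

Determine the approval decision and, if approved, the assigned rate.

Denied

Credit score 547 < 632 (below minimum)
Total monthly debts = (270 + 1,080 + 205 + 805) = 2,360. DTI: 2,360 ÷ 6,750 = 35%, within the 36% cap
Employment 14 ≥ 12 months
Reserves: 8,640 ÷ 1,080 = 8.0 months (meets 6-month minimum)
Not all requirements met → denied.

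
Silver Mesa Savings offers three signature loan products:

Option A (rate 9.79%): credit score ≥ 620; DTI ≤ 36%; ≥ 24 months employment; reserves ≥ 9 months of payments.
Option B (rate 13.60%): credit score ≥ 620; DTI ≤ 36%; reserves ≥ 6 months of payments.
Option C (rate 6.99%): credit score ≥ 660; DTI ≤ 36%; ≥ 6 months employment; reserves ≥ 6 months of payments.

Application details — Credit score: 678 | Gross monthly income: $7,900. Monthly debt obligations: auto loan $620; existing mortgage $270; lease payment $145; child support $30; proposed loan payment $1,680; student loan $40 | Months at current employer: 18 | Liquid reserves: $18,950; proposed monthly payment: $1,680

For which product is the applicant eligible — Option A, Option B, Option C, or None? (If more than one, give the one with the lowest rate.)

Option C

Total debts = (620 + 270 + 145 + 30 + 1,680 + 40) = 2,785; DTI = 2,785/7,900 = 35.3%.
Reserves = 18,950/1,680 = 11.3 months.
Option A: score 678 ≥ 620; DTI 35.3% ≤ 36%; employment 18 < 24 mo; reserves 11.3 ≥ 9 mo → does not qualify.
Option B: score 678 ≥ 620; DTI 35.3% ≤ 36%; reserves 11.3 ≥ 6 mo → qualifies.
Option C: score 678 ≥ 660; DTI 35.3% ≤ 36%; employment 18 ≥ 6 mo; reserves 11.3 ≥ 6 mo → qualifies.
Qualifying: Option B, Option C. Lowest rate is 6.99% → Option C.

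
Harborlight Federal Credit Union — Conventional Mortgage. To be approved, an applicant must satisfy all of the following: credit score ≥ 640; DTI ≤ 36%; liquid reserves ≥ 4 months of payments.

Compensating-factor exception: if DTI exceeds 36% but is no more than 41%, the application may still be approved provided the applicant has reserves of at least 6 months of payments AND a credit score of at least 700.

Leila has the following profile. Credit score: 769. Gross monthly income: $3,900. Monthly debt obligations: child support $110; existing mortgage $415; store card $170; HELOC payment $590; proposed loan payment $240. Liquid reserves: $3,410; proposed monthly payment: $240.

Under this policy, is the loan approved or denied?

Approved

Credit score 769 ≥ 640 (meets base)
Total debts = (110 + 415 + 170 + 590 + 240) = 1,525. DTI = 1,525/3,900 = 39.1% > 36% — standard DTI limit exceeded.
Liquid reserves cover 3,410/240 = 14.2 months — ≥ 4 required
DTI 39.1% is within the 36%–41% exception band; checking compensating factors.
Reserves 14.2 ≥ 6 months; credit score 769 ≥ 700.
Both compensating conditions met → exception applies.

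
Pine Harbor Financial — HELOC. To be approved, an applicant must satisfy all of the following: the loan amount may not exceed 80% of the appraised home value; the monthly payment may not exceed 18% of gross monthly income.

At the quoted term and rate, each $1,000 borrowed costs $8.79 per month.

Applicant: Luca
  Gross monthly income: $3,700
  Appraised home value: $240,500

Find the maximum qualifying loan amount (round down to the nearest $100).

$75,700

Payment cap: 18% × $3,700 = $666/month.
At $8.79 per $1,000, that supports 666/8.79 × 1,000 ≈ $75,767 → $75,700.
LTV cap: 80% × $240,500 = $192,400 → $192,400.
Binding constraint: payment-to-income.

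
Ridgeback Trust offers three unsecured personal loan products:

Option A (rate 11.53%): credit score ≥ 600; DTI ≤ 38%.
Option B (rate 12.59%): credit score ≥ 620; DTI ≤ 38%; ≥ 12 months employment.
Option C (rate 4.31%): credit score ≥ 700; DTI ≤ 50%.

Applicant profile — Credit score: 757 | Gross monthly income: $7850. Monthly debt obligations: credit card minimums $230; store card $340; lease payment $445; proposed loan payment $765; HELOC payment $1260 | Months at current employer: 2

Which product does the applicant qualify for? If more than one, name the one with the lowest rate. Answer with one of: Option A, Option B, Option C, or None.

Total debts = (230 + 340 + 445 + 765 + 1,260) = 3,040; DTI = 3,040/7,850 = 38.7%.
Option A: score 757 ≥ 600; DTI 38.7% > 38% → does not qualify.
Option B: score 757 ≥ 620; DTI 38.7% > 38%; employment 2 < 12 mo → does not qualify.
Option C: score 757 ≥ 700; DTI 38.7% ≤ 50% → qualifies.

Option C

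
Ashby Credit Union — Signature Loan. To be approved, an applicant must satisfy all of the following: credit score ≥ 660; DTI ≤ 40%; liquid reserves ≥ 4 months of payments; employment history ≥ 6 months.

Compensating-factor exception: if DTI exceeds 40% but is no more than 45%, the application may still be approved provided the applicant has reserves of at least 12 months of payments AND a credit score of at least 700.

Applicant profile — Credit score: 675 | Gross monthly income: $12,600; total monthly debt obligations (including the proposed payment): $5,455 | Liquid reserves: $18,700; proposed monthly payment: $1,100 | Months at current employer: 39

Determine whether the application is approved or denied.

Denied

Credit score 675 ≥ 660 (meets base)
DTI: 5,455 ÷ 12,600 = 43.3%, over the 40% base limit.
Liquid reserves cover 18,700/1,100 = 17.0 months — ≥ 4 required
Employment 39 ≥ 6 months
DTI 43.3% is within the 40%–45% exception band; checking compensating factors.
Reserves 17.0 ≥ 12 months; credit score 675 < 700.
Compensating-factor requirement not fully met.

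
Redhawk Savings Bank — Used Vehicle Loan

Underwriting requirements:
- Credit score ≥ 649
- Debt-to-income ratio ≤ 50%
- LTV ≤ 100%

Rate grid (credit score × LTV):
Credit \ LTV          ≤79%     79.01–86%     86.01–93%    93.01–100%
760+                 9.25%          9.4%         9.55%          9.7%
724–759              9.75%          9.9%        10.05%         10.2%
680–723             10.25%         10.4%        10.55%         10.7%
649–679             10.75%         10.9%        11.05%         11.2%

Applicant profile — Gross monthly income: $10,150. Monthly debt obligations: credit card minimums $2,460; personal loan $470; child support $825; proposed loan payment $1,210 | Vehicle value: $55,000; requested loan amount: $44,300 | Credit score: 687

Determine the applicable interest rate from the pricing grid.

Credit score 687 ≥ 649; Total monthly debts = (2,460 + 470 + 825 + 1,210) = 4,965. Debt-to-income = 4,965/10,150 = 48.9% — meets 50% limit
Loan-to-value = 44,300/55,000 = 80.5% — pass (100% max)
Row: 687 falls in 680–723. Column: 80.5% falls in 79.01–86%. Rate = 10.4%.

10.4%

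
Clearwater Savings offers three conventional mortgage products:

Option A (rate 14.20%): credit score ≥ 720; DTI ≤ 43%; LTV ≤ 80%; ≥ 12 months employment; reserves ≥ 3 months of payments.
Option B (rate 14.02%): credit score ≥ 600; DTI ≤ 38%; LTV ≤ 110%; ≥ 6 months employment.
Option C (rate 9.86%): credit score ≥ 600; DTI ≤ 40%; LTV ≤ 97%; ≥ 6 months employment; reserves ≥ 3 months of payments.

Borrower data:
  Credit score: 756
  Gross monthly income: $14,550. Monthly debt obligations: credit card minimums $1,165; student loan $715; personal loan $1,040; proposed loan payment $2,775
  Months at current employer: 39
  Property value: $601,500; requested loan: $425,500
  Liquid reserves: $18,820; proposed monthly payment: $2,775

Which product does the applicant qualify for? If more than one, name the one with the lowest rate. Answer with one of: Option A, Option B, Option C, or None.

Total debts = (1,165 + 715 + 1,040 + 2,775) = 5,695; DTI = 5,695/14,550 = 39.1%.
LTV = 425,500/601,500 = 70.7%.
Reserves = 18,820/2,775 = 6.8 months.
Option A: score 756 ≥ 720; DTI 39.1% ≤ 43%; LTV 70.7% ≤ 80%; employment 39 ≥ 12 mo; reserves 6.8 ≥ 3 mo → qualifies.
Option B: score 756 ≥ 600; DTI 39.1% > 38%; LTV 70.7% ≤ 110%; employment 39 ≥ 6 mo → does not qualify.
Option C: score 756 ≥ 600; DTI 39.1% ≤ 40%; LTV 70.7% ≤ 97%; employment 39 ≥ 6 mo; reserves 6.8 ≥ 3 mo → qualifies.
Qualifying: Option A, Option C. Lowest rate is 9.86% → Option C.

Option C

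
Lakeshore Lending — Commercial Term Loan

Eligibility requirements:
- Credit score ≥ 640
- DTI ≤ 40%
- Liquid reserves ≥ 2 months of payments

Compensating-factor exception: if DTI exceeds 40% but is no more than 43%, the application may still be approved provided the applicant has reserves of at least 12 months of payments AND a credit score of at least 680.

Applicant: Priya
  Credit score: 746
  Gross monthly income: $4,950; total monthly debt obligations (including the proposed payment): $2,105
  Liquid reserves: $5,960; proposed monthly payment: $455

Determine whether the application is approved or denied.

Credit score 746 ≥ 640 (meets base)
DTI = 2,105/4,950 = 42.5% > 40% — standard DTI limit exceeded.
Reserves: 5,960 ÷ 455 = 13.1 months (meets 2-month minimum)
42.5% falls in the override range (40%–43%), so the compensating-factor test applies.
Reserves 13.1 ≥ 12 months; credit score 746 ≥ 680.
Both compensating conditions met → exception applies.

Approved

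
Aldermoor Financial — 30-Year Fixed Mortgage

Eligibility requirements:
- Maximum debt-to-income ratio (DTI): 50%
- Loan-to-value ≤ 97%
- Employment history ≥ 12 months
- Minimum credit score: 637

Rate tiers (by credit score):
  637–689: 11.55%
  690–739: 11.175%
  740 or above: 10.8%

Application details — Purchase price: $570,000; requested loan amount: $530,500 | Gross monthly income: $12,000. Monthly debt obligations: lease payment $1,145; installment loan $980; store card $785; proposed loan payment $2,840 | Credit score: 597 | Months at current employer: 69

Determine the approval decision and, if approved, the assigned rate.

Denied

Credit score 597 < 637 (below minimum)
Total monthly debts = (1,145 + 980 + 785 + 2,840) = 5,750. DTI: 5,750 ÷ 12,000 = 47.9%, within the 50% cap
Employment 69 ≥ 12 months
LTV = 530,500/570,000 = 93.1% ≤ 97%
Not all requirements met → denied.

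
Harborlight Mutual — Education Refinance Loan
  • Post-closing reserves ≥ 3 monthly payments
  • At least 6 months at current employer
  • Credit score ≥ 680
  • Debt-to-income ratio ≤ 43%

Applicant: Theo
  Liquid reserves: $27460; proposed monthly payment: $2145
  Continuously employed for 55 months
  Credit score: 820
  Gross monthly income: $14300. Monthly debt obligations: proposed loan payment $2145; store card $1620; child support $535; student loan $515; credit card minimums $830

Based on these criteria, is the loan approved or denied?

Reserves: 27,460 ÷ 2,145 = 12.8 months (meets 3-month minimum)
Employment 55 ≥ 6 months
Credit score 820 ≥ 680 (meets)
Total monthly debts = (2,145 + 1,620 + 535 + 515 + 830) = 5,645. Debt-to-income = 5,645/14,300 = 39.5% — meets 43% limit
All criteria satisfied.

Approved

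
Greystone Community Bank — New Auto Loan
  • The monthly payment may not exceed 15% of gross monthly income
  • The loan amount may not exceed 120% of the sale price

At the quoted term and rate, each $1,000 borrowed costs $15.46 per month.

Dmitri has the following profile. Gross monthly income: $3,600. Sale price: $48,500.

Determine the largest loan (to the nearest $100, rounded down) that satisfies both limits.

$34,900

Payment cap: 15% × $3,600 = $540/month.
At $15.46 per $1,000, that supports 540/15.46 × 1,000 ≈ $34,928 → $34,900.
LTV cap: 120% × $48,500 = $58,200 → $58,200.
Binding constraint: payment-to-income.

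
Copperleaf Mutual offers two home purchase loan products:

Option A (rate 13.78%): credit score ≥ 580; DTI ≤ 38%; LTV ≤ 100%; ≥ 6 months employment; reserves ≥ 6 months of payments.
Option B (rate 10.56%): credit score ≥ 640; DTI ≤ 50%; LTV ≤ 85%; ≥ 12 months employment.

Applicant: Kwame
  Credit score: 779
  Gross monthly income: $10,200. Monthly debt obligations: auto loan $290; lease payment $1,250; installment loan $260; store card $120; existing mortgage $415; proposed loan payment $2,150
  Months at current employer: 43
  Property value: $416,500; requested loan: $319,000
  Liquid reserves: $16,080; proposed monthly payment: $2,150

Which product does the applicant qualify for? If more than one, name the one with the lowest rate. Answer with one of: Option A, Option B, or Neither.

Option B

Total debts = (290 + 1,250 + 260 + 120 + 415 + 2,150) = 4,485; DTI = 4,485/10,200 = 44%.
LTV = 319,000/416,500 = 76.6%.
Reserves = 16,080/2,150 = 7.5 months.
Option A: score 779 ≥ 580; DTI 44% > 38%; LTV 76.6% ≤ 100%; employment 43 ≥ 6 mo; reserves 7.5 ≥ 6 mo → does not qualify.
Option B: score 779 ≥ 640; DTI 44% ≤ 50%; LTV 76.6% ≤ 85%; employment 43 ≥ 12 mo → qualifies.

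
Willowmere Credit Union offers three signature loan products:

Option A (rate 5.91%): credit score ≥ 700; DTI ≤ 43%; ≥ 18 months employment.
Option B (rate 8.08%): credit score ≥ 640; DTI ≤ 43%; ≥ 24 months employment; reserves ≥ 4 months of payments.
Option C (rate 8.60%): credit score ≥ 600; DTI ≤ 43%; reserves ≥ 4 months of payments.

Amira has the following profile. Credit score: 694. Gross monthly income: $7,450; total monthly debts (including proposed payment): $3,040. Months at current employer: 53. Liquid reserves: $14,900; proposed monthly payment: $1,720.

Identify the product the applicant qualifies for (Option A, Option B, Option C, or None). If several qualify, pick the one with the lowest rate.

Option B

DTI = 3,040/7,450 = 40.8%.
Reserves = 14,900/1,720 = 8.7 months.
Option A: score 694 < 700; DTI 40.8% ≤ 43%; employment 53 ≥ 18 mo → does not qualify.
Option B: score 694 ≥ 640; DTI 40.8% ≤ 43%; employment 53 ≥ 24 mo; reserves 8.7 ≥ 4 mo → qualifies.
Option C: score 694 ≥ 600; DTI 40.8% ≤ 43%; reserves 8.7 ≥ 4 mo → qualifies.
Qualifying: Option B, Option C. Lowest rate is 8.08% → Option B.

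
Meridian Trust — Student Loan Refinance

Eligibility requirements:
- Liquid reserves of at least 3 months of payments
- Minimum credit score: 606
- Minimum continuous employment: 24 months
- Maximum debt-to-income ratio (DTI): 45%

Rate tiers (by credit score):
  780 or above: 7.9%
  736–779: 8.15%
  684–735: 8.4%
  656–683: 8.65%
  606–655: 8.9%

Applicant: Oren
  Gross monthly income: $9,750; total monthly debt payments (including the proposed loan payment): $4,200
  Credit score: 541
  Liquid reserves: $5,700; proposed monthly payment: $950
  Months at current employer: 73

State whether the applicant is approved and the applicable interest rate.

Credit score 541 < 606 (below minimum)
Liquid reserves cover 5,700/950 = 6.0 months — ≥ 3 required
DTI: 4,200 ÷ 9,750 = 43.1%, within the 45% cap
Employment 73 ≥ 24 months
Not all requirements met → denied.

Denied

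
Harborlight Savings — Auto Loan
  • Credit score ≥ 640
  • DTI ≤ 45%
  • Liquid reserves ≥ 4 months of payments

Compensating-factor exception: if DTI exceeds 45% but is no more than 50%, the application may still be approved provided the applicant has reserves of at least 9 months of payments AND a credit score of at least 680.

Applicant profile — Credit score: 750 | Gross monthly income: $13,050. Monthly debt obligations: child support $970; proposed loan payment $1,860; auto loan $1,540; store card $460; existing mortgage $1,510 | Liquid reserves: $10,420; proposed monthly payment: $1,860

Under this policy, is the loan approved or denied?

Credit score 750 ≥ 640 (meets base)
Total debts = (970 + 1,860 + 1,540 + 460 + 1,510) = 6,340. DTI = 6,340/13,050 = 48.6% > 45% — standard DTI limit exceeded.
Reserves: 10,420 ÷ 1,860 = 5.6 months (meets 4-month minimum)
DTI 48.6% is within the 45%–50% exception band; checking compensating factors.
Reserves 5.6 < 9 months; credit score 750 ≥ 680.
Compensating-factor requirement not fully met.

Denied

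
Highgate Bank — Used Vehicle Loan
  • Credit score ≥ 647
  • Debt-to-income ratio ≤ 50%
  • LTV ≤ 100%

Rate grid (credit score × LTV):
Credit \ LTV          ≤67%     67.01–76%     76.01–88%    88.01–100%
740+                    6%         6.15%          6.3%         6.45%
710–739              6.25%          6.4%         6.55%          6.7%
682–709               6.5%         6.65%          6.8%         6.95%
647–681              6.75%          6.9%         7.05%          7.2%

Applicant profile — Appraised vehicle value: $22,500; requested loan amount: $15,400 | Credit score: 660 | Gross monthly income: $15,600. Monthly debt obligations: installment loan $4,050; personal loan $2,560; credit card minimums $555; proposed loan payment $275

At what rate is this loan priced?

6.9%

Credit score 660 ≥ 647; Total monthly debts = (4,050 + 2,560 + 555 + 275) = 7,440. Debt-to-income = 7,440/15,600 = 47.7% — meets 50% limit
Loan-to-value = 15,400/22,500 = 68.4% — pass (100% max)
Row: 660 falls in 647–681. Column: 68.4% falls in 67.01–76%. Rate = 6.9%.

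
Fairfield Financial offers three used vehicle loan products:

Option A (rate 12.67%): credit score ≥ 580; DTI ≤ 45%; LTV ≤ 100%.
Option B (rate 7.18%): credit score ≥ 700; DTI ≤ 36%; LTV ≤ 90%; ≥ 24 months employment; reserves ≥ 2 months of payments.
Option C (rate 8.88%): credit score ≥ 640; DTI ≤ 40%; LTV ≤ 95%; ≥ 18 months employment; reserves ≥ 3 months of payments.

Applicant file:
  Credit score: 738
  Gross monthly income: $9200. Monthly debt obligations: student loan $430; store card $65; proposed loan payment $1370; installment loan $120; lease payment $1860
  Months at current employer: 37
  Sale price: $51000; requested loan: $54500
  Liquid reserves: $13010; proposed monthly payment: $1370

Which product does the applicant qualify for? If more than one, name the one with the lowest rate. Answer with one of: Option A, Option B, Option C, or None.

Total debts = (430 + 65 + 1,370 + 120 + 1,860) = 3,845; DTI = 3,845/9,200 = 41.8%.
LTV = 54,500/51,000 = 106.9%.
Reserves = 13,010/1,370 = 9.5 months.
Option A: score 738 ≥ 580; DTI 41.8% ≤ 45%; LTV 106.9% > 100% → does not qualify.
Option B: score 738 ≥ 700; DTI 41.8% > 36%; LTV 106.9% > 90%; employment 37 ≥ 24 mo; reserves 9.5 ≥ 2 mo → does not qualify.
Option C: score 738 ≥ 640; DTI 41.8% > 40%; LTV 106.9% > 95%; employment 37 ≥ 18 mo; reserves 9.5 ≥ 3 mo → does not qualify.

None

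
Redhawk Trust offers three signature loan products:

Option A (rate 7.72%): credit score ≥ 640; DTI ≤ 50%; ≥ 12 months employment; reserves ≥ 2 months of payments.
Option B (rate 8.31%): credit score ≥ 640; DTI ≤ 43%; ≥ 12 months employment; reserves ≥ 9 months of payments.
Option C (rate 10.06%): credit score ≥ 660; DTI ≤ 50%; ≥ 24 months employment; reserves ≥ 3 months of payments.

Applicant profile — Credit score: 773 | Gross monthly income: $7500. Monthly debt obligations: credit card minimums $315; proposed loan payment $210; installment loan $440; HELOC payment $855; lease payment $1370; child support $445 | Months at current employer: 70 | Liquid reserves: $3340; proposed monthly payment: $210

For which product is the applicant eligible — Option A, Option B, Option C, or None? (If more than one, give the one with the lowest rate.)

Option A

Total debts = (315 + 210 + 440 + 855 + 1,370 + 445) = 3,635; DTI = 3,635/7,500 = 48.5%.
Reserves = 3,340/210 = 15.9 months.
Option A: score 773 ≥ 640; DTI 48.5% ≤ 50%; employment 70 ≥ 12 mo; reserves 15.9 ≥ 2 mo → qualifies.
Option B: score 773 ≥ 640; DTI 48.5% > 43%; employment 70 ≥ 12 mo; reserves 15.9 ≥ 9 mo → does not qualify.
Option C: score 773 ≥ 660; DTI 48.5% ≤ 50%; employment 70 ≥ 24 mo; reserves 15.9 ≥ 3 mo → qualifies.
Qualifying: Option A, Option C. Lowest rate is 7.72% → Option A.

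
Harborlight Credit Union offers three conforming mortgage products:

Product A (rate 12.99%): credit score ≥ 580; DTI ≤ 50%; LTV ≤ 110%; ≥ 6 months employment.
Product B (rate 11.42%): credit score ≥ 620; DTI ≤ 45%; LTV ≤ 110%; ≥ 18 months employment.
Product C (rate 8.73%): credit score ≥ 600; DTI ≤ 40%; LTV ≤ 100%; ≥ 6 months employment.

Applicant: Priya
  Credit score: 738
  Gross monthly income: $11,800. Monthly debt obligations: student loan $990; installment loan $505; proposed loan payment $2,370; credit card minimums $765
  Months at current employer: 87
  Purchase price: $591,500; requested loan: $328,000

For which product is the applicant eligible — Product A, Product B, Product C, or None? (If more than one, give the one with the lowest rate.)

Total debts = (990 + 505 + 2,370 + 765) = 4,630; DTI = 4,630/11,800 = 39.2%.
LTV = 328,000/591,500 = 55.5%.
Product A: score 738 ≥ 580; DTI 39.2% ≤ 50%; LTV 55.5% ≤ 110%; employment 87 ≥ 6 mo → qualifies.
Product B: score 738 ≥ 620; DTI 39.2% ≤ 45%; LTV 55.5% ≤ 110%; employment 87 ≥ 18 mo → qualifies.
Product C: score 738 ≥ 600; DTI 39.2% ≤ 40%; LTV 55.5% ≤ 100%; employment 87 ≥ 6 mo → qualifies.
Qualifying: Product A, Product B, Product C. Lowest rate is 8.73% → Product C.

Product C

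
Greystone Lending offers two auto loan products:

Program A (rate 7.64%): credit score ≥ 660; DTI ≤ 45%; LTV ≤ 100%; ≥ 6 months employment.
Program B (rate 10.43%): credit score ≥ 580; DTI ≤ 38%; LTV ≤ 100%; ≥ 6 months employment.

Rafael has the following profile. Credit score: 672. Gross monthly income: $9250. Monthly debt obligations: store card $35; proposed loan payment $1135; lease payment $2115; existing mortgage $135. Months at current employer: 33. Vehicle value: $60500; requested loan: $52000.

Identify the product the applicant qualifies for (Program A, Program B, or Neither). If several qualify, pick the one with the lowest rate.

Total debts = (35 + 1,135 + 2,115 + 135) = 3,420; DTI = 3,420/9,250 = 37%.
LTV = 52,000/60,500 = 86%.
Program A: score 672 ≥ 660; DTI 37% ≤ 45%; LTV 86% ≤ 100%; employment 33 ≥ 6 mo → qualifies.
Program B: score 672 ≥ 580; DTI 37% ≤ 38%; LTV 86% ≤ 100%; employment 33 ≥ 6 mo → qualifies.
Qualifying: Program A, Program B. Lowest rate is 7.64% → Program A.

Program A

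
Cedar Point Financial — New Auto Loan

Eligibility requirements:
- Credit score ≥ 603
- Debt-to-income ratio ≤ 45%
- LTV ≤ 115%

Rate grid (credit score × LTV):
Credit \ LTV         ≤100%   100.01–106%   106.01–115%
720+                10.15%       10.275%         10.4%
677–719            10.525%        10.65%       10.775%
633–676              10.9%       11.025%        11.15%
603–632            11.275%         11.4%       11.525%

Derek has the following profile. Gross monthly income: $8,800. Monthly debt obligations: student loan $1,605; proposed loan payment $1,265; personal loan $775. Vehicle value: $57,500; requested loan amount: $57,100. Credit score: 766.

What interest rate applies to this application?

10.15%

Credit score 766 ≥ 603; Total monthly debts = (1,605 + 1,265 + 775) = 3,645. DTI: 3,645 ÷ 8,800 = 41.4%, within the 45% cap
LTV: 57,100 ÷ 57,500 = 99.3%, within 115% cap
Row: 766 falls in 720+. Column: 99.3% falls in ≤100%. Rate = 10.15%.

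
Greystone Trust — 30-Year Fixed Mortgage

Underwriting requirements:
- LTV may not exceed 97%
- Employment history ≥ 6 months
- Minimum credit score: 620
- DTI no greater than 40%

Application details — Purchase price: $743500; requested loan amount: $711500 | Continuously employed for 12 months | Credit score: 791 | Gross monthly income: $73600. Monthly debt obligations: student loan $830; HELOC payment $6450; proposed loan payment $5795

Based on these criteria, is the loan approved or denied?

LTV: 711,500 ÷ 743,500 = 95.7%, within 97% cap
Employment 12 ≥ 6 months
Credit score 791 ≥ 620 (meets)
Total monthly debts = (830 + 6,450 + 5,795) = 13,075. Debt-to-income = 13,075/73,600 = 17.8% — meets 40% limit
All criteria satisfied.

Approved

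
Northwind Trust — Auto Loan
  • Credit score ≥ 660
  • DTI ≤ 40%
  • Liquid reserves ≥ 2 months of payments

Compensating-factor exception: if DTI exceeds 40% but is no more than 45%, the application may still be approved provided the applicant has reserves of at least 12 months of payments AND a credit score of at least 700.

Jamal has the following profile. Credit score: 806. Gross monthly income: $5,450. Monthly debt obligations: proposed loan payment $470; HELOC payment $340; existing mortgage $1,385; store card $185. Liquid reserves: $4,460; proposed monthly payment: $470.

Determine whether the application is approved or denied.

Credit score 806 ≥ 660 (meets base)
Total debts = (470 + 340 + 1,385 + 185) = 2,380. DTI = 2,380/5,450 = 43.7% > 40% — standard DTI limit exceeded.
Liquid reserves cover 4,460/470 = 9.5 months — ≥ 2 required
DTI 43.7% is within the 40%–45% exception band; checking compensating factors.
Override check — reserves: 9.5 mo (short of 12); score: 806 (ok).
Override conditions not both satisfied; exception does not apply.

Denied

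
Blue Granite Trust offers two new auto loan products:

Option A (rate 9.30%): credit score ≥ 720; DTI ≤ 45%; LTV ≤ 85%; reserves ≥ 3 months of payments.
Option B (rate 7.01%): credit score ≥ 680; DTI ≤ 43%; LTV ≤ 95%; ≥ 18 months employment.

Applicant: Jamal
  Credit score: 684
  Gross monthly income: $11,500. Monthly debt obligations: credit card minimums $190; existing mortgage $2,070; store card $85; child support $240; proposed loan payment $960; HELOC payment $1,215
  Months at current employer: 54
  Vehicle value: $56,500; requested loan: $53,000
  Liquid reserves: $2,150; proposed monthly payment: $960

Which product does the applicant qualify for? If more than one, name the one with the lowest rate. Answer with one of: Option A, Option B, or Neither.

Total debts = (190 + 2,070 + 85 + 240 + 960 + 1,215) = 4,760; DTI = 4,760/11,500 = 41.4%.
LTV = 53,000/56,500 = 93.8%.
Reserves = 2,150/960 = 2.2 months.
Option A: score 684 < 720; DTI 41.4% ≤ 45%; LTV 93.8% > 85%; reserves 2.2 < 3 mo → does not qualify.
Option B: score 684 ≥ 680; DTI 41.4% ≤ 43%; LTV 93.8% ≤ 95%; employment 54 ≥ 18 mo → qualifies.

Option B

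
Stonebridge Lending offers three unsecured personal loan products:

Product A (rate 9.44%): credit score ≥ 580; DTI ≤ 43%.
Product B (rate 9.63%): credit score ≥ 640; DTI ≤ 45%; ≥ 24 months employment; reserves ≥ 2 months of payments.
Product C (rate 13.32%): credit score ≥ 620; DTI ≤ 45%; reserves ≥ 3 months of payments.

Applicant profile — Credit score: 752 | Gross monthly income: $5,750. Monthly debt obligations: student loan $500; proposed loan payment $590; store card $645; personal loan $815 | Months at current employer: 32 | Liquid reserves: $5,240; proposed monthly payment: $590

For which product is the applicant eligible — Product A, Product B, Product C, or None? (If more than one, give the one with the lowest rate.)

Product B

Total debts = (500 + 590 + 645 + 815) = 2,550; DTI = 2,550/5,750 = 44.3%.
Reserves = 5,240/590 = 8.9 months.
Product A: score 752 ≥ 580; DTI 44.3% > 43% → does not qualify.
Product B: score 752 ≥ 640; DTI 44.3% ≤ 45%; employment 32 ≥ 24 mo; reserves 8.9 ≥ 2 mo → qualifies.
Product C: score 752 ≥ 620; DTI 44.3% ≤ 45%; reserves 8.9 ≥ 3 mo → qualifies.
Qualifying: Product B, Product C. Lowest rate is 9.63% → Product B.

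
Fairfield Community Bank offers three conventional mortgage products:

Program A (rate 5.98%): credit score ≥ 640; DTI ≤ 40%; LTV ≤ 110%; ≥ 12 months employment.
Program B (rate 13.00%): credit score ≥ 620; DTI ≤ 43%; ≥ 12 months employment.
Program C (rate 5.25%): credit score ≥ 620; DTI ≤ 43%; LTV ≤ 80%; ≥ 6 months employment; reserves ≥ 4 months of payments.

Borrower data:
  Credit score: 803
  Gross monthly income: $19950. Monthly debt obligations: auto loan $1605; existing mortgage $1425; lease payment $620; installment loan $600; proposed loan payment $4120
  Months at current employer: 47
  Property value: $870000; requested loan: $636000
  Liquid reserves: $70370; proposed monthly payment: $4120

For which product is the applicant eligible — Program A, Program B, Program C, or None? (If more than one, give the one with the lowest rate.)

Program C

Total debts = (1,605 + 1,425 + 620 + 600 + 4,120) = 8,370; DTI = 8,370/19,950 = 42%.
LTV = 636,000/870,000 = 73.1%.
Reserves = 70,370/4,120 = 17.1 months.
Program A: score 803 ≥ 640; DTI 42% > 40%; LTV 73.1% ≤ 110%; employment 47 ≥ 12 mo → does not qualify.
Program B: score 803 ≥ 620; DTI 42% ≤ 43%; employment 47 ≥ 12 mo → qualifies.
Program C: score 803 ≥ 620; DTI 42% ≤ 43%; LTV 73.1% ≤ 80%; employment 47 ≥ 6 mo; reserves 17.1 ≥ 4 mo → qualifies.
Qualifying: Program B, Program C. Lowest rate is 5.25% → Program C.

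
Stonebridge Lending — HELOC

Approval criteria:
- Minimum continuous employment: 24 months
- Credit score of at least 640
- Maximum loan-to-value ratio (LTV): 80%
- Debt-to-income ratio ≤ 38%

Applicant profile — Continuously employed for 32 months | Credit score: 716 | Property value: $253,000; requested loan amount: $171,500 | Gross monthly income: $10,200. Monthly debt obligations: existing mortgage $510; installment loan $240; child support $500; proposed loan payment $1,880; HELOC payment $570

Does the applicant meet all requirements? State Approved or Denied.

Employment 32 ≥ 24 months
Credit score 716 ≥ 640 (meets)
Loan-to-value = 171,500/253,000 = 67.8% — pass (80% max)
Total monthly debts = (510 + 240 + 500 + 1,880 + 570) = 3,700. DTI = 3,700/10,200 = 36.3% ≤ 38%
All criteria satisfied.

Approved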